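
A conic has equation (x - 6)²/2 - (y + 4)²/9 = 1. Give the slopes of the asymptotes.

Center (6, -4). The positive term is the x-term, so the transverse axis is horizontal; a² = 2, b² = 9.
For a horizontal hyperbola the asymptotes have slope ±b/a.
Here that is ±3/√2 = ±3√2/2.

3√2/2 and -3√2/2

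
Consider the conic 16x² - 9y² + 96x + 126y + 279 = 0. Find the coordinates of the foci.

(-3, -3) and (-3, 17)

Rearranging, 16(x² + 6x) -9(y² - 14y) = -279.
Complete the square in x and y: 16(x + 3)² -9(y - 7)² = -279 + 144 - 441 = -576
Divide through by -576 to get (y - 7)²/64 - (x + 3)²/36 = 1.
Hyperbola, center (-3, 7), transverse axis vertical; a² = 64, b² = 36.
c² = a² + b² = 64 + 36 = 100, so c = 10.
Foci lie on the vertical axis through the center: (h, k ± c).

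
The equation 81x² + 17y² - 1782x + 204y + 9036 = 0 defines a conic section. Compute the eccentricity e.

e = 8/9

Group: 81(x² - 22x) + 17(y² + 12y) = -9036
Completing the square gives 81(x - 11)² + 17(y + 6)² = -9036 + 9801 + 612 = 1377.
Divide through by 1377 to get (x - 11)²/17 + (y + 6)²/81 = 1.
Ellipse, center (11, -6), major axis vertical; a² = 81, b² = 17.
c² = a² - b² = 64, so c = 8.
e = c/a = 8/9.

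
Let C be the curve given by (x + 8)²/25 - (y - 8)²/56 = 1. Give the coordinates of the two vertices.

Center (-8, 8). The positive term is the x-term, so the transverse axis is horizontal; a² = 25, b² = 56.
a = 5. Vertices at (h ± a, k).

(-13, 8) and (-3, 8)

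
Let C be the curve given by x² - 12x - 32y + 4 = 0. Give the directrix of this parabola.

Only x is squared. Complete the square in x: (x - 6)² = 32(y + 1).
Vertex (6, -1); 4p = 32 so p = 8. Opens up.
Directrix is the horizontal line y = k − p = -1 − (8) = -9.

y = -9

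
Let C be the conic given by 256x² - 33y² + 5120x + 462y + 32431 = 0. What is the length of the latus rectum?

33/8

Rearranging, 256(x² + 20x) -33(y² - 14y) = -32431.
256(x + 10)² -33(y - 7)² = -32431 + 25600 - 1617 = -8448
Divide through by -8448 to get (y - 7)²/256 - (x + 10)²/33 = 1.
Hyperbola, center (-10, 7), transverse axis vertical; a² = 256, b² = 33.
Latus rectum length = 2b²/a = 2·33/16 = 33/8.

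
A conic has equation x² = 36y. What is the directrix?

Vertex (0, 0); 4p = 36 so p = 9. Opens up.
Directrix is the horizontal line y = k − p = 0 − (9) = -9.

y = -9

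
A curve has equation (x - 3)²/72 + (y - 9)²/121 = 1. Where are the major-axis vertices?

(3, -2) and (3, 20)

Center (3, 9). The larger denominator 121 sits under the y-term, so the major axis is vertical; a² = 121, b² = 72.
a = 11. Vertices at (h, k ± a).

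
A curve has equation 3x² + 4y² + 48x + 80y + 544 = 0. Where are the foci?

Collect terms: 3(x² + 16x) + 4(y² + 20y) = -544
Complete the square in x and y: 3(x + 8)² + 4(y + 10)² = -544 + 192 + 400 = 48
Divide by 48: (x + 8)²/16 + (y + 10)²/12 = 1
Ellipse, center (-8, -10), major axis horizontal; a² = 16, b² = 12.
c² = a² - b² = 16 - 12 = 4, so c = 2.
Foci lie on the horizontal axis through the center: (h ± c, k).

(-10, -10) and (-6, -10)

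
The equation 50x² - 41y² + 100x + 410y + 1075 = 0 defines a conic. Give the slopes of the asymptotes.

5√82/41 and -5√82/41

Group: 50(x² + 2x) -41(y² - 10y) = -1075
Complete the square in x and y: 50(x + 1)² -41(y - 5)² = -1075 + 50 - 1025 = -2050
Divide by -2050: (y - 5)²/50 - (x + 1)²/41 = 1
Hyperbola, center (-1, 5), transverse axis vertical; a² = 50, b² = 41.
For a vertical hyperbola the asymptotes have slope ±a/b.
Here that is ±5√2/√41 = ±5√82/41.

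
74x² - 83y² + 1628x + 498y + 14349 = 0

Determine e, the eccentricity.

Group: 74(x² + 22x) -83(y² - 6y) = -14349
Completing the square gives 74(x + 11)² -83(y - 3)² = -14349 + 8954 - 747 = -6142.
Dividing both sides by -6142: (y - 3)²/74 - (x + 11)²/83 = 1
Hyperbola, center (-11, 3), transverse axis vertical; a² = 74, b² = 83.
c² = a² + b² = 157, so c = √157.
e = c/a = √157/√74 = √11618/74.

e = √11618/74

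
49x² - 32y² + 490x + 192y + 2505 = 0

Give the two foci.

Collect terms: 49(x² + 10x) -32(y² - 6y) = -2505
Completing the square gives 49(x + 5)² -32(y - 3)² = -2505 + 1225 - 288 = -1568.
Divide through by -1568 to get (y - 3)²/49 - (x + 5)²/32 = 1.
Hyperbola, center (-5, 3), transverse axis vertical; a² = 49, b² = 32.
c² = a² + b² = 49 + 32 = 81, so c = 9.
Foci lie on the vertical axis through the center: (h, k ± c).

(-5, -6) and (-5, 12)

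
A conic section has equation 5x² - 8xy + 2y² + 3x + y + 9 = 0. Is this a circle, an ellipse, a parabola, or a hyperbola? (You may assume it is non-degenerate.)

hyperbola

A = 5, B = -8, C = 2.
Discriminant B² − 4AC = (-8)² − 4·5·2 = 24.
B² − 4AC > 0 ⇒ hyperbola.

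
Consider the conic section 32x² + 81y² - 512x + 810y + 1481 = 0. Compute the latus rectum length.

Collect terms: 32(x² - 16x) + 81(y² + 10y) = -1481
Complete the square in x and y: 32(x - 8)² + 81(y + 5)² = -1481 + 2048 + 2025 = 2592
Dividing both sides by 2592: (x - 8)²/81 + (y + 5)²/32 = 1
Ellipse, center (8, -5), major axis horizontal; a² = 81, b² = 32.
Latus rectum length = 2b²/a = 2·32/9 = 64/9.

64/9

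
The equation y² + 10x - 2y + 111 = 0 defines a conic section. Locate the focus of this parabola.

Only y is squared. Complete the square in y: (y - 1)² = -10(x + 11).
Vertex (-11, 1); 4p = -10 so p = -5/2. Opens left.
Focus is p units from the vertex along the axis: (h + p, k).

(-27/2, 1)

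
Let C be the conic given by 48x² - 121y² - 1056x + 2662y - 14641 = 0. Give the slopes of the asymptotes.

4√3/11 and -4√3/11

Collect terms: 48(x² - 22x) -121(y² - 22y) = 14641
Complete the square: 48(x - 11)² -121(y - 11)² = 14641 + 5808 - 14641 = 5808
Divide through by 5808 to get (x - 11)²/121 - (y - 11)²/48 = 1.
Hyperbola, center (11, 11), transverse axis horizontal; a² = 121, b² = 48.
For a horizontal hyperbola the asymptotes have slope ±b/a.
Here that is ±4√3/11.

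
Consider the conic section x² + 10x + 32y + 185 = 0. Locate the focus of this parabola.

Only x is squared. Complete the square in x: (x + 5)² = -32(y + 5).
Vertex (-5, -5); 4p = -32 so p = -8. Opens down.
Focus is p units from the vertex along the axis: (h, k + p).

(-5, -13)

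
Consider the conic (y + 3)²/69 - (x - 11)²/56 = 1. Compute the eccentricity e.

Center (11, -3). The positive term is the y-term, so the transverse axis is vertical; a² = 69, b² = 56.
c² = a² + b² = 125, so c = 5√5.
e = c/a = 5√5/√69 = 5√345/69.

e = 5√345/69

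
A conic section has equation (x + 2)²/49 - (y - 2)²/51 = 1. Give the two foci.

(-12, 2) and (8, 2)

Center (-2, 2). The positive term is the x-term, so the transverse axis is horizontal; a² = 49, b² = 51.
c² = a² + b² = 49 + 51 = 100, so c = 10.
Foci lie on the horizontal axis through the center: (h ± c, k).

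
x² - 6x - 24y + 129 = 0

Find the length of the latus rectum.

24

Only x is squared. Complete the square in x: (x - 3)² = 24(y - 5).
Vertex (3, 5); 4p = 24 so p = 6. Opens up.
Latus rectum length = |4p| = 24.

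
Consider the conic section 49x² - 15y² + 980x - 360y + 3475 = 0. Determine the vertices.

(-10, -19) and (-10, -5)

Group the x- and y-terms: 49(x² + 20x) -15(y² + 24y) = -3475
Complete the square in x and y: 49(x + 10)² -15(y + 12)² = -3475 + 4900 - 2160 = -735
Divide through by -735 to get (y + 12)²/49 - (x + 10)²/15 = 1.
Hyperbola, center (-10, -12), transverse axis vertical; a² = 49, b² = 15.
a = 7. Vertices at (h, k ± a).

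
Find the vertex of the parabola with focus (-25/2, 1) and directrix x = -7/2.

The vertex is the midpoint between the focus and the directrix along the axis of symmetry.
Axis is horizontal (directrix is vertical). Vertex x-coordinate = (-25/2 + (-7/2))/2 = -8; y-coordinate = 1.

(-8, 1)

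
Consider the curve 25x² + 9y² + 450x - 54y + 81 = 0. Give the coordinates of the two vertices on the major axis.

Rearranging, 25(x² + 18x) + 9(y² - 6y) = -81.
Completing the square gives 25(x + 9)² + 9(y - 3)² = -81 + 2025 + 81 = 2025.
Dividing both sides by 2025: (x + 9)²/81 + (y - 3)²/225 = 1
Ellipse, center (-9, 3), major axis vertical; a² = 225, b² = 81.
a = 15. Vertices at (h, k ± a).

(-9, -12) and (-9, 18)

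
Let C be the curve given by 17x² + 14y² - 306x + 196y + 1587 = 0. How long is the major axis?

2√34

17(x² - 18x) + 14(y² + 14y) = -1587
Complete the square in x and y: 17(x - 9)² + 14(y + 7)² = -1587 + 1377 + 686 = 476
Divide through by 476 to get (x - 9)²/28 + (y + 7)²/34 = 1.
Ellipse, center (9, -7), major axis vertical; a² = 34, b² = 28.
a² = 34 so a = √34; the major axis has length 2a = 2√34.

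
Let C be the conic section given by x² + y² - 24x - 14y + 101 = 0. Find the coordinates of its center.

(12, 7)

Group: (x² - 24x) + (y² - 14y) = -101
Complete the square: (x - 12)² + (y - 7)² = -101 + 144 + 49 = 92
So (x - 12)² + (y - 7)² = 92.
Circle centered at (12, 7) with r² = 92.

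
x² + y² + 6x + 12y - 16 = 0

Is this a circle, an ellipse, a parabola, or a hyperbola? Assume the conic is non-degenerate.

circle

No xy term. Coefficients of x² and y² are A = 1, C = 1.
A = C (same sign) ⇒ circle.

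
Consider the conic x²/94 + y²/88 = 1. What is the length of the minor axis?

Center (0, 0). The larger denominator 94 sits under the x-term, so the major axis is horizontal; a² = 94, b² = 88.
b² = 88 so b = 2√22; the minor axis has length 2b = 4√22.

4√22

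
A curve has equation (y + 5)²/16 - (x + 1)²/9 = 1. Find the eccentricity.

e = 5/4

Center (-1, -5). The positive term is the y-term, so the transverse axis is vertical; a² = 16, b² = 9.
c² = a² + b² = 25, so c = 5.
e = c/a = 5/4.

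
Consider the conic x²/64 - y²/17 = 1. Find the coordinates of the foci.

Center (0, 0). The positive term is the x-term, so the transverse axis is horizontal; a² = 64, b² = 17.
c² = a² + b² = 64 + 17 = 81, so c = 9.
Foci lie on the horizontal axis through the center: (h ± c, k).

(-9, 0) and (9, 0)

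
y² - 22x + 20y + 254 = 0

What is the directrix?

x = 3/2

Only y is squared. Complete the square in y: (y + 10)² = 22(x - 7).
Vertex (7, -10); 4p = 22 so p = 11/2. Opens right.
Directrix is the vertical line x = h − p = 7 − (11/2) = 3/2.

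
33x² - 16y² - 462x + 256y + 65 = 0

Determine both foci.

(0, 8) and (14, 8)

Rearranging, 33(x² - 14x) -16(y² - 16y) = -65.
Complete the square: 33(x - 7)² -16(y - 8)² = -65 + 1617 - 1024 = 528
Divide through by 528 to get (x - 7)²/16 - (y - 8)²/33 = 1.
Hyperbola, center (7, 8), transverse axis horizontal; a² = 16, b² = 33.
c² = a² + b² = 16 + 33 = 49, so c = 7.
Foci lie on the horizontal axis through the center: (h ± c, k).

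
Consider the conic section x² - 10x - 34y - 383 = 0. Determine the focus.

Only x is squared. Complete the square in x: (x - 5)² = 34(y + 12).
Vertex (5, -12); 4p = 34 so p = 17/2. Opens up.
Focus is p units from the vertex along the axis: (h, k + p).

(5, -7/2)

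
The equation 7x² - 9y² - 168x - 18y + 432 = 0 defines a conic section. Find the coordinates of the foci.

(0, -1) and (24, -1)

Group the x- and y-terms: 7(x² - 24x) -9(y² + 2y) = -432
Complete the square in x and y: 7(x - 12)² -9(y + 1)² = -432 + 1008 - 9 = 567
Divide through by 567 to get (x - 12)²/81 - (y + 1)²/63 = 1.
Hyperbola, center (12, -1), transverse axis horizontal; a² = 81, b² = 63.
c² = a² + b² = 81 + 63 = 144, so c = 12.
Foci lie on the horizontal axis through the center: (h ± c, k).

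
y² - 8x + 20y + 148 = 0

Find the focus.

Only y is squared. Complete the square in y: (y + 10)² = 8(x - 6).
Vertex (6, -10); 4p = 8 so p = 2. Opens right.
Focus is p units from the vertex along the axis: (h + p, k).

(8, -10)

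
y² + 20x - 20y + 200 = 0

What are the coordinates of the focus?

(-10, 10)

Only y is squared. Complete the square in y: (y - 10)² = -20(x + 5).
Vertex (-5, 10); 4p = -20 so p = -5. Opens left.
Focus is p units from the vertex along the axis: (h + p, k).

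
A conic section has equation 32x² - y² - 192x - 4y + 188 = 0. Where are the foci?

(3 - 3√11, -2) and (3 + 3√11, -2)

Rearranging, 32(x² - 6x) -(y² + 4y) = -188.
32(x - 3)² -(y + 2)² = -188 + 288 - 4 = 96
Divide through by 96 to get (x - 3)²/3 - (y + 2)²/96 = 1.
Hyperbola, center (3, -2), transverse axis horizontal; a² = 3, b² = 96.
c² = a² + b² = 3 + 96 = 99, so c = 3√11.
Foci lie on the horizontal axis through the center: (h ± c, k).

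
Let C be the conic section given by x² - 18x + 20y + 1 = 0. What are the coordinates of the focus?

Only x is squared. Complete the square in x: (x - 9)² = -20(y - 4).
Vertex (9, 4); 4p = -20 so p = -5. Opens down.
Focus is p units from the vertex along the axis: (h, k + p).

(9, -1)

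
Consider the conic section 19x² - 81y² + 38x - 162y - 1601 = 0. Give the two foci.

19(x² + 2x) -81(y² + 2y) = 1601
Complete the square in x and y: 19(x + 1)² -81(y + 1)² = 1601 + 19 - 81 = 1539
Divide by 1539: (x + 1)²/81 - (y + 1)²/19 = 1
Hyperbola, center (-1, -1), transverse axis horizontal; a² = 81, b² = 19.
c² = a² + b² = 81 + 19 = 100, so c = 10.
Foci lie on the horizontal axis through the center: (h ± c, k).

(-11, -1) and (9, -1)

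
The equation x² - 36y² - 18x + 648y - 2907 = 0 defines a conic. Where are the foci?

(9 - √74, 9) and (9 + √74, 9)

Rearranging, (x² - 18x) -36(y² - 18y) = 2907.
Complete the square: (x - 9)² -36(y - 9)² = 2907 + 81 - 2916 = 72
Divide through by 72 to get (x - 9)²/72 - (y - 9)²/2 = 1.
Hyperbola, center (9, 9), transverse axis horizontal; a² = 72, b² = 2.
c² = a² + b² = 72 + 2 = 74, so c = √74.
Foci lie on the horizontal axis through the center: (h ± c, k).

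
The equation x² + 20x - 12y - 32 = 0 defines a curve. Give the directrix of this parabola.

y = -14

Only x is squared. Complete the square in x: (x + 10)² = 12(y + 11).
Vertex (-10, -11); 4p = 12 so p = 3. Opens up.
Directrix is the horizontal line y = k − p = -11 − (3) = -14.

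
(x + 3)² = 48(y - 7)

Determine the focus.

Vertex (-3, 7); 4p = 48 so p = 12. Opens up.
Focus is p units from the vertex along the axis: (h, k + p).

(-3, 19)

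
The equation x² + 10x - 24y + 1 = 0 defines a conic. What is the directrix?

y = -7

Only x is squared. Complete the square in x: (x + 5)² = 24(y + 1).
Vertex (-5, -1); 4p = 24 so p = 6. Opens up.
Directrix is the horizontal line y = k − p = -1 − (6) = -7.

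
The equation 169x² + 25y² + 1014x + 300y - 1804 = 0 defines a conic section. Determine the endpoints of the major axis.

(-3, -19) and (-3, 7)

Collect terms: 169(x² + 6x) + 25(y² + 12y) = 1804
Completing the square gives 169(x + 3)² + 25(y + 6)² = 1804 + 1521 + 900 = 4225.
Divide by 4225: (x + 3)²/25 + (y + 6)²/169 = 1
Ellipse, center (-3, -6), major axis vertical; a² = 169, b² = 25.
a = 13. Vertices at (h, k ± a).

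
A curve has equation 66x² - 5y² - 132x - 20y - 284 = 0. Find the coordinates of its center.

(1, -2)

66(x² - 2x) -5(y² + 4y) = 284
Complete the square in x and y: 66(x - 1)² -5(y + 2)² = 284 + 66 - 20 = 330
Dividing both sides by 330: (x - 1)²/5 - (y + 2)²/66 = 1
Hyperbola with center (1, -2).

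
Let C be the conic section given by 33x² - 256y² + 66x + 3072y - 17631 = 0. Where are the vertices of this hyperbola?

Group: 33(x² + 2x) -256(y² - 12y) = 17631
Complete the square in x and y: 33(x + 1)² -256(y - 6)² = 17631 + 33 - 9216 = 8448
Divide by 8448: (x + 1)²/256 - (y - 6)²/33 = 1
Hyperbola, center (-1, 6), transverse axis horizontal; a² = 256, b² = 33.
a = 16. Vertices at (h ± a, k).

(-17, 6) and (15, 6)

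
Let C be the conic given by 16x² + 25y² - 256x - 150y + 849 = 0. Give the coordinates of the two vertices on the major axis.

(3, 3) and (13, 3)

Group: 16(x² - 16x) + 25(y² - 6y) = -849
Complete the square: 16(x - 8)² + 25(y - 3)² = -849 + 1024 + 225 = 400
Divide through by 400 to get (x - 8)²/25 + (y - 3)²/16 = 1.
Ellipse, center (8, 3), major axis horizontal; a² = 25, b² = 16.
a = 5. Vertices at (h ± a, k).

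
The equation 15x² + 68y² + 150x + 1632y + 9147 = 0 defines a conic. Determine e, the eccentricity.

e = √901/34

15(x² + 10x) + 68(y² + 24y) = -9147
Complete the square in x and y: 15(x + 5)² + 68(y + 12)² = -9147 + 375 + 9792 = 1020
Divide by 1020: (x + 5)²/68 + (y + 12)²/15 = 1
Ellipse, center (-5, -12), major axis horizontal; a² = 68, b² = 15.
c² = a² - b² = 53, so c = √53.
e = c/a = √53/2√17 = √901/34.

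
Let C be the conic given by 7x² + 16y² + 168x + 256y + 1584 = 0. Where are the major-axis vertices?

Rearranging, 7(x² + 24x) + 16(y² + 16y) = -1584.
Complete the square: 7(x + 12)² + 16(y + 8)² = -1584 + 1008 + 1024 = 448
Divide by 448: (x + 12)²/64 + (y + 8)²/28 = 1
Ellipse, center (-12, -8), major axis horizontal; a² = 64, b² = 28.
a = 8. Vertices at (h ± a, k).

(-20, -8) and (-4, -8)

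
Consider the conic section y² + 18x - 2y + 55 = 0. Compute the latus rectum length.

18

Only y is squared. Complete the square in y: (y - 1)² = -18(x + 3).
Vertex (-3, 1); 4p = -18 so p = -9/2. Opens left.
Latus rectum length = |4p| = 18.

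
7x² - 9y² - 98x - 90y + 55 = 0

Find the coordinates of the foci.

Group: 7(x² - 14x) -9(y² + 10y) = -55
Completing the square gives 7(x - 7)² -9(y + 5)² = -55 + 343 - 225 = 63.
Divide by 63: (x - 7)²/9 - (y + 5)²/7 = 1
Hyperbola, center (7, -5), transverse axis horizontal; a² = 9, b² = 7.
c² = a² + b² = 9 + 7 = 16, so c = 4.
Foci lie on the horizontal axis through the center: (h ± c, k).

(3, -5) and (11, -5)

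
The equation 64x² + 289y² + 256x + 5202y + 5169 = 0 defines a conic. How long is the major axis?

34

Group: 64(x² + 4x) + 289(y² + 18y) = -5169
64(x + 2)² + 289(y + 9)² = -5169 + 256 + 23409 = 18496
Dividing both sides by 18496: (x + 2)²/289 + (y + 9)²/64 = 1
Ellipse, center (-2, -9), major axis horizontal; a² = 289, b² = 64.
a² = 289 so a = 17; the major axis has length 2a = 34.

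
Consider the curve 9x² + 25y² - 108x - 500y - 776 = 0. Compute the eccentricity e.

9(x² - 12x) + 25(y² - 20y) = 776
Complete the square: 9(x - 6)² + 25(y - 10)² = 776 + 324 + 2500 = 3600
Divide through by 3600 to get (x - 6)²/400 + (y - 10)²/144 = 1.
Ellipse, center (6, 10), major axis horizontal; a² = 400, b² = 144.
c² = a² - b² = 256, so c = 16.
e = c/a = 16/20 = 4/5.

e = 4/5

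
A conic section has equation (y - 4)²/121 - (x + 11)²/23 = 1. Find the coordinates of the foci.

(-11, -8) and (-11, 16)

Center (-11, 4). The positive term is the y-term, so the transverse axis is vertical; a² = 121, b² = 23.
c² = a² + b² = 121 + 23 = 144, so c = 12.
Foci lie on the vertical axis through the center: (h, k ± c).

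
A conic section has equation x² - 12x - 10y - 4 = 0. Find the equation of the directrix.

Only x is squared. Complete the square in x: (x - 6)² = 10(y + 4).
Vertex (6, -4); 4p = 10 so p = 5/2. Opens up.
Directrix is the horizontal line y = k − p = -4 − (5/2) = -13/2.

y = -13/2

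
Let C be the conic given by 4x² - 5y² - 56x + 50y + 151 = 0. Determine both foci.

Group: 4(x² - 14x) -5(y² - 10y) = -151
4(x - 7)² -5(y - 5)² = -151 + 196 - 125 = -80
Divide through by -80 to get (y - 5)²/16 - (x - 7)²/20 = 1.
Hyperbola, center (7, 5), transverse axis vertical; a² = 16, b² = 20.
c² = a² + b² = 16 + 20 = 36, so c = 6.
Foci lie on the vertical axis through the center: (h, k ± c).

(7, -1) and (7, 11)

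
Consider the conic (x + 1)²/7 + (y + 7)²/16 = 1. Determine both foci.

(-1, -10) and (-1, -4)

Center (-1, -7). The larger denominator 16 sits under the y-term, so the major axis is vertical; a² = 16, b² = 7.
c² = a² - b² = 16 - 7 = 9, so c = 3.
Foci lie on the vertical axis through the center: (h, k ± c).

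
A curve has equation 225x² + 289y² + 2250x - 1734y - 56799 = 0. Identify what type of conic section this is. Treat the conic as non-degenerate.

No xy term. Coefficients of x² and y² are A = 225, C = 289.
A and C have the same sign but A ≠ C ⇒ ellipse.

ellipse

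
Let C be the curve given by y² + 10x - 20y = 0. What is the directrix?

Only y is squared. Complete the square in y: (y - 10)² = -10(x - 10).
Vertex (10, 10); 4p = -10 so p = -5/2. Opens left.
Directrix is the vertical line x = h − p = 10 − (-5/2) = 25/2.

x = 25/2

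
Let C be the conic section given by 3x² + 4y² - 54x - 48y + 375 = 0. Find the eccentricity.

Collect terms: 3(x² - 18x) + 4(y² - 12y) = -375
3(x - 9)² + 4(y - 6)² = -375 + 243 + 144 = 12
Divide through by 12 to get (x - 9)²/4 + (y - 6)²/3 = 1.
Ellipse, center (9, 6), major axis horizontal; a² = 4, b² = 3.
c² = a² - b² = 1, so c = 1.
e = c/a = 1/2.

e = 1/2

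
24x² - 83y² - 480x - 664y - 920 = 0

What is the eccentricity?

Collect terms: 24(x² - 20x) -83(y² + 8y) = 920
24(x - 10)² -83(y + 4)² = 920 + 2400 - 1328 = 1992
Divide by 1992: (x - 10)²/83 - (y + 4)²/24 = 1
Hyperbola, center (10, -4), transverse axis horizontal; a² = 83, b² = 24.
c² = a² + b² = 107, so c = √107.
e = c/a = √107/√83 = √8881/83.

e = √8881/83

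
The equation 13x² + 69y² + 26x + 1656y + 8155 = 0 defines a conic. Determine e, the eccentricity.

13(x² + 2x) + 69(y² + 24y) = -8155
Complete the square in x and y: 13(x + 1)² + 69(y + 12)² = -8155 + 13 + 9936 = 1794
Dividing both sides by 1794: (x + 1)²/138 + (y + 12)²/26 = 1
Ellipse, center (-1, -12), major axis horizontal; a² = 138, b² = 26.
c² = a² - b² = 112, so c = 4√7.
e = c/a = 4√7/√138 = 2√966/69.

e = 2√966/69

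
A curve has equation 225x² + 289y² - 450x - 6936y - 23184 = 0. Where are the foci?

Rearranging, 225(x² - 2x) + 289(y² - 24y) = 23184.
Complete the square in x and y: 225(x - 1)² + 289(y - 12)² = 23184 + 225 + 41616 = 65025
Dividing both sides by 65025: (x - 1)²/289 + (y - 12)²/225 = 1
Ellipse, center (1, 12), major axis horizontal; a² = 289, b² = 225.
c² = a² - b² = 289 - 225 = 64, so c = 8.
Foci lie on the horizontal axis through the center: (h ± c, k).

(-7, 12) and (9, 12)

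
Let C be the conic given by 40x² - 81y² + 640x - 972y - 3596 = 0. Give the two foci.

(-19, -6) and (3, -6)

Group the x- and y-terms: 40(x² + 16x) -81(y² + 12y) = 3596
Completing the square gives 40(x + 8)² -81(y + 6)² = 3596 + 2560 - 2916 = 3240.
Divide through by 3240 to get (x + 8)²/81 - (y + 6)²/40 = 1.
Hyperbola, center (-8, -6), transverse axis horizontal; a² = 81, b² = 40.
c² = a² + b² = 81 + 40 = 121, so c = 11.
Foci lie on the horizontal axis through the center: (h ± c, k).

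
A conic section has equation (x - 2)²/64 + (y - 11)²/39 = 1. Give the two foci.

(-3, 11) and (7, 11)

Center (2, 11). The larger denominator 64 sits under the x-term, so the major axis is horizontal; a² = 64, b² = 39.
c² = a² - b² = 64 - 39 = 25, so c = 5.
Foci lie on the horizontal axis through the center: (h ± c, k).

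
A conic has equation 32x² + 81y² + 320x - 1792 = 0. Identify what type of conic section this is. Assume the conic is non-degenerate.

No xy term. Coefficients of x² and y² are A = 32, C = 81.
A and C have the same sign but A ≠ C ⇒ ellipse.

ellipse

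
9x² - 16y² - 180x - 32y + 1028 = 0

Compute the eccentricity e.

e = 5/3

Collect terms: 9(x² - 20x) -16(y² + 2y) = -1028
Complete the square in x and y: 9(x - 10)² -16(y + 1)² = -1028 + 900 - 16 = -144
Divide through by -144 to get (y + 1)²/9 - (x - 10)²/16 = 1.
Hyperbola, center (10, -1), transverse axis vertical; a² = 9, b² = 16.
c² = a² + b² = 25, so c = 5.
e = c/a = 5/3.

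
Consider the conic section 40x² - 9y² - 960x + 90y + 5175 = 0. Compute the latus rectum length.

Rearranging, 40(x² - 24x) -9(y² - 10y) = -5175.
Complete the square in x and y: 40(x - 12)² -9(y - 5)² = -5175 + 5760 - 225 = 360
Dividing both sides by 360: (x - 12)²/9 - (y - 5)²/40 = 1
Hyperbola, center (12, 5), transverse axis horizontal; a² = 9, b² = 40.
Latus rectum length = 2b²/a = 2·40/3 = 80/3.

80/3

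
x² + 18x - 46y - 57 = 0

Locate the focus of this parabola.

(-9, 17/2)

Only x is squared. Complete the square in x: (x + 9)² = 46(y + 3).
Vertex (-9, -3); 4p = 46 so p = 23/2. Opens up.
Focus is p units from the vertex along the axis: (h, k + p).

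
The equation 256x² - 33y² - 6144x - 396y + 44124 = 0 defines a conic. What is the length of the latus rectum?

33/8

Rearranging, 256(x² - 24x) -33(y² + 12y) = -44124.
Completing the square gives 256(x - 12)² -33(y + 6)² = -44124 + 36864 - 1188 = -8448.
Divide through by -8448 to get (y + 6)²/256 - (x - 12)²/33 = 1.
Hyperbola, center (12, -6), transverse axis vertical; a² = 256, b² = 33.
Latus rectum length = 2b²/a = 2·33/16 = 33/8.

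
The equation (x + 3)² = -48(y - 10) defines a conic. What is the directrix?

Vertex (-3, 10); 4p = -48 so p = -12. Opens down.
Directrix is the horizontal line y = k − p = 10 − (-12) = 22.

y = 22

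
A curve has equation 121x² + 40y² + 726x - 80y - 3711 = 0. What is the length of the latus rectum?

80/11

Rearranging, 121(x² + 6x) + 40(y² - 2y) = 3711.
Completing the square gives 121(x + 3)² + 40(y - 1)² = 3711 + 1089 + 40 = 4840.
Divide by 4840: (x + 3)²/40 + (y - 1)²/121 = 1
Ellipse, center (-3, 1), major axis vertical; a² = 121, b² = 40.
Latus rectum length = 2b²/a = 2·40/11 = 80/11.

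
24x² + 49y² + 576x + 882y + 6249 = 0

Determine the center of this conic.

Collect terms: 24(x² + 24x) + 49(y² + 18y) = -6249
24(x + 12)² + 49(y + 9)² = -6249 + 3456 + 3969 = 1176
Divide by 1176: (x + 12)²/49 + (y + 9)²/24 = 1
Ellipse with center (-12, -9).

(-12, -9)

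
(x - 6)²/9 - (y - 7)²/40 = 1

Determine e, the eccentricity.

Center (6, 7). The positive term is the x-term, so the transverse axis is horizontal; a² = 9, b² = 40.
c² = a² + b² = 49, so c = 7.
e = c/a = 7/3.

e = 7/3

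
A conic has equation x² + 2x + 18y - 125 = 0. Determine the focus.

Only x is squared. Complete the square in x: (x + 1)² = -18(y - 7).
Vertex (-1, 7); 4p = -18 so p = -9/2. Opens down.
Focus is p units from the vertex along the axis: (h, k + p).

(-1, 5/2)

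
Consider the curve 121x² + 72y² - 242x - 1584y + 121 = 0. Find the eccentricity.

Group the x- and y-terms: 121(x² - 2x) + 72(y² - 22y) = -121
Complete the square: 121(x - 1)² + 72(y - 11)² = -121 + 121 + 8712 = 8712
Dividing both sides by 8712: (x - 1)²/72 + (y - 11)²/121 = 1
Ellipse, center (1, 11), major axis vertical; a² = 121, b² = 72.
c² = a² - b² = 49, so c = 7.
e = c/a = 7/11.

e = 7/11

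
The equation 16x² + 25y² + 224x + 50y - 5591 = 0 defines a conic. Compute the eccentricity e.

e = 3/5

Group: 16(x² + 14x) + 25(y² + 2y) = 5591
Completing the square gives 16(x + 7)² + 25(y + 1)² = 5591 + 784 + 25 = 6400.
Dividing both sides by 6400: (x + 7)²/400 + (y + 1)²/256 = 1
Ellipse, center (-7, -1), major axis horizontal; a² = 400, b² = 256.
c² = a² - b² = 144, so c = 12.
e = c/a = 12/20 = 3/5.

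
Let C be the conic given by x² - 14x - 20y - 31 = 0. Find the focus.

(7, 1)

Only x is squared. Complete the square in x: (x - 7)² = 20(y + 4).
Vertex (7, -4); 4p = 20 so p = 5. Opens up.
Focus is p units from the vertex along the axis: (h, k + p).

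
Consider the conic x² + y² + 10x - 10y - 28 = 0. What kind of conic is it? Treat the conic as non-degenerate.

No xy term. Coefficients of x² and y² are A = 1, C = 1.
A = C (same sign) ⇒ circle.

circle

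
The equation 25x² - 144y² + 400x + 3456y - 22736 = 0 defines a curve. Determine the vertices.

(-20, 12) and (4, 12)

Rearranging, 25(x² + 16x) -144(y² - 24y) = 22736.
25(x + 8)² -144(y - 12)² = 22736 + 1600 - 20736 = 3600
Dividing both sides by 3600: (x + 8)²/144 - (y - 12)²/25 = 1
Hyperbola, center (-8, 12), transverse axis horizontal; a² = 144, b² = 25.
a = 12. Vertices at (h ± a, k).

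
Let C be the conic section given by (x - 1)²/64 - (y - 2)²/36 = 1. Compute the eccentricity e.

e = 5/4

Center (1, 2). The positive term is the x-term, so the transverse axis is horizontal; a² = 64, b² = 36.
c² = a² + b² = 100, so c = 10.
e = c/a = 10/8 = 5/4.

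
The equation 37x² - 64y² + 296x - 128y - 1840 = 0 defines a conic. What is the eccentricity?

e = √101/8

Group the x- and y-terms: 37(x² + 8x) -64(y² + 2y) = 1840
Complete the square in x and y: 37(x + 4)² -64(y + 1)² = 1840 + 592 - 64 = 2368
Divide by 2368: (x + 4)²/64 - (y + 1)²/37 = 1
Hyperbola, center (-4, -1), transverse axis horizontal; a² = 64, b² = 37.
c² = a² + b² = 101, so c = √101.
e = c/a = √101/8.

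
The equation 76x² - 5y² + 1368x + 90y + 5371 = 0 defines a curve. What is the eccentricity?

e = 9√5/5

Group the x- and y-terms: 76(x² + 18x) -5(y² - 18y) = -5371
Complete the square in x and y: 76(x + 9)² -5(y - 9)² = -5371 + 6156 - 405 = 380
Divide through by 380 to get (x + 9)²/5 - (y - 9)²/76 = 1.
Hyperbola, center (-9, 9), transverse axis horizontal; a² = 5, b² = 76.
c² = a² + b² = 81, so c = 9.
e = c/a = 9/√5 = 9√5/5.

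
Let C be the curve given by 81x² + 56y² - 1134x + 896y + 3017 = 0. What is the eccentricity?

Group the x- and y-terms: 81(x² - 14x) + 56(y² + 16y) = -3017
Complete the square in x and y: 81(x - 7)² + 56(y + 8)² = -3017 + 3969 + 3584 = 4536
Divide through by 4536 to get (x - 7)²/56 + (y + 8)²/81 = 1.
Ellipse, center (7, -8), major axis vertical; a² = 81, b² = 56.
c² = a² - b² = 25, so c = 5.
e = c/a = 5/9.

e = 5/9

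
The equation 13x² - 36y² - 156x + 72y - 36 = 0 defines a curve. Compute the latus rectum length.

Group the x- and y-terms: 13(x² - 12x) -36(y² - 2y) = 36
Complete the square in x and y: 13(x - 6)² -36(y - 1)² = 36 + 468 - 36 = 468
Dividing both sides by 468: (x - 6)²/36 - (y - 1)²/13 = 1
Hyperbola, center (6, 1), transverse axis horizontal; a² = 36, b² = 13.
Latus rectum length = 2b²/a = 2·13/6 = 13/3.

13/3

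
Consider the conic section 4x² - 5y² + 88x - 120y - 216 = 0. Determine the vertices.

(-11, -14) and (-11, -10)

Collect terms: 4(x² + 22x) -5(y² + 24y) = 216
4(x + 11)² -5(y + 12)² = 216 + 484 - 720 = -20
Divide through by -20 to get (y + 12)²/4 - (x + 11)²/5 = 1.
Hyperbola, center (-11, -12), transverse axis vertical; a² = 4, b² = 5.
a = 2. Vertices at (h, k ± a).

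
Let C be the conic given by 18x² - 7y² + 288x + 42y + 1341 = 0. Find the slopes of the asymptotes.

3√14/7 and -3√14/7

18(x² + 16x) -7(y² - 6y) = -1341
18(x + 8)² -7(y - 3)² = -1341 + 1152 - 63 = -252
Dividing both sides by -252: (y - 3)²/36 - (x + 8)²/14 = 1
Hyperbola, center (-8, 3), transverse axis vertical; a² = 36, b² = 14.
For a vertical hyperbola the asymptotes have slope ±a/b.
Here that is ±6/√14 = ±3√14/7.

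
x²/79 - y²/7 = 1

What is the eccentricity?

Center (0, 0). The positive term is the x-term, so the transverse axis is horizontal; a² = 79, b² = 7.
c² = a² + b² = 86, so c = √86.
e = c/a = √86/√79 = √6794/79.

e = √6794/79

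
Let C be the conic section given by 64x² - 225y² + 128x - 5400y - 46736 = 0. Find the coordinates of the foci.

Group: 64(x² + 2x) -225(y² + 24y) = 46736
Complete the square: 64(x + 1)² -225(y + 12)² = 46736 + 64 - 32400 = 14400
Dividing both sides by 14400: (x + 1)²/225 - (y + 12)²/64 = 1
Hyperbola, center (-1, -12), transverse axis horizontal; a² = 225, b² = 64.
c² = a² + b² = 225 + 64 = 289, so c = 17.
Foci lie on the horizontal axis through the center: (h ± c, k).

(-18, -12) and (16, -12)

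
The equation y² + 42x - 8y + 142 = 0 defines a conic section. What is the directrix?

x = 15/2

Only y is squared. Complete the square in y: (y - 4)² = -42(x + 3).
Vertex (-3, 4); 4p = -42 so p = -21/2. Opens left.
Directrix is the vertical line x = h − p = -3 − (-21/2) = 15/2.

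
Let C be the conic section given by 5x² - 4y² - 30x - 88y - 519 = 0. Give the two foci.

Collect terms: 5(x² - 6x) -4(y² + 22y) = 519
Completing the square gives 5(x - 3)² -4(y + 11)² = 519 + 45 - 484 = 80.
Dividing both sides by 80: (x - 3)²/16 - (y + 11)²/20 = 1
Hyperbola, center (3, -11), transverse axis horizontal; a² = 16, b² = 20.
c² = a² + b² = 16 + 20 = 36, so c = 6.
Foci lie on the horizontal axis through the center: (h ± c, k).

(-3, -11) and (9, -11)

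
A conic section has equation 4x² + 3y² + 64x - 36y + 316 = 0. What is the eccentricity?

Collect terms: 4(x² + 16x) + 3(y² - 12y) = -316
Completing the square gives 4(x + 8)² + 3(y - 6)² = -316 + 256 + 108 = 48.
Divide through by 48 to get (x + 8)²/12 + (y - 6)²/16 = 1.
Ellipse, center (-8, 6), major axis vertical; a² = 16, b² = 12.
c² = a² - b² = 4, so c = 2.
e = c/a = 2/4 = 1/2.

e = 1/2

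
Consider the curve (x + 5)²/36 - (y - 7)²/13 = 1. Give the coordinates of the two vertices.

(-11, 7) and (1, 7)

Center (-5, 7). The positive term is the x-term, so the transverse axis is horizontal; a² = 36, b² = 13.
a = 6. Vertices at (h ± a, k).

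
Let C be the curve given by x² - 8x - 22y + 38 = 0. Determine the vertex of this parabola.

(4, 1)

Only x is squared. Complete the square in x: (x - 4)² = 22(y - 1).
Vertex (4, 1); 4p = 22 so p = 11/2. Opens up.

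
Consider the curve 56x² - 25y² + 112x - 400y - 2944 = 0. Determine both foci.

Group the x- and y-terms: 56(x² + 2x) -25(y² + 16y) = 2944
Complete the square: 56(x + 1)² -25(y + 8)² = 2944 + 56 - 1600 = 1400
Divide by 1400: (x + 1)²/25 - (y + 8)²/56 = 1
Hyperbola, center (-1, -8), transverse axis horizontal; a² = 25, b² = 56.
c² = a² + b² = 25 + 56 = 81, so c = 9.
Foci lie on the horizontal axis through the center: (h ± c, k).

(-10, -8) and (8, -8)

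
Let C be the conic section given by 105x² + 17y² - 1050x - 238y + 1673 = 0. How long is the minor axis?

Group: 105(x² - 10x) + 17(y² - 14y) = -1673
Complete the square in x and y: 105(x - 5)² + 17(y - 7)² = -1673 + 2625 + 833 = 1785
Divide through by 1785 to get (x - 5)²/17 + (y - 7)²/105 = 1.
Ellipse, center (5, 7), major axis vertical; a² = 105, b² = 17.
b² = 17 so b = √17; the minor axis has length 2b = 2√17.

2√17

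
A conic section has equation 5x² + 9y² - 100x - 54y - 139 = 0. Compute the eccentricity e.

Collect terms: 5(x² - 20x) + 9(y² - 6y) = 139
Complete the square in x and y: 5(x - 10)² + 9(y - 3)² = 139 + 500 + 81 = 720
Dividing both sides by 720: (x - 10)²/144 + (y - 3)²/80 = 1
Ellipse, center (10, 3), major axis horizontal; a² = 144, b² = 80.
c² = a² - b² = 64, so c = 8.
e = c/a = 8/12 = 2/3.

e = 2/3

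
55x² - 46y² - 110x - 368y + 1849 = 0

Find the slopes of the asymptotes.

55(x² - 2x) -46(y² + 8y) = -1849
Complete the square in x and y: 55(x - 1)² -46(y + 4)² = -1849 + 55 - 736 = -2530
Dividing both sides by -2530: (y + 4)²/55 - (x - 1)²/46 = 1
Hyperbola, center (1, -4), transverse axis vertical; a² = 55, b² = 46.
For a vertical hyperbola the asymptotes have slope ±a/b.
Here that is ±√55/√46 = ±√2530/46.

√2530/46 and -√2530/46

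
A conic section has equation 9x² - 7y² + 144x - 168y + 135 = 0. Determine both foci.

Collect terms: 9(x² + 16x) -7(y² + 24y) = -135
9(x + 8)² -7(y + 12)² = -135 + 576 - 1008 = -567
Divide through by -567 to get (y + 12)²/81 - (x + 8)²/63 = 1.
Hyperbola, center (-8, -12), transverse axis vertical; a² = 81, b² = 63.
c² = a² + b² = 81 + 63 = 144, so c = 12.
Foci lie on the vertical axis through the center: (h, k ± c).

(-8, -24) and (-8, 0)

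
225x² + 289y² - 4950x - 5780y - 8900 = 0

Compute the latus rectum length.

450/17

Collect terms: 225(x² - 22x) + 289(y² - 20y) = 8900
Complete the square: 225(x - 11)² + 289(y - 10)² = 8900 + 27225 + 28900 = 65025
Dividing both sides by 65025: (x - 11)²/289 + (y - 10)²/225 = 1
Ellipse, center (11, 10), major axis horizontal; a² = 289, b² = 225.
Latus rectum length = 2b²/a = 2·225/17 = 450/17.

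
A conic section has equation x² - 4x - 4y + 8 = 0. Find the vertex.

(2, 1)

Only x is squared. Complete the square in x: (x - 2)² = 4(y - 1).
Vertex (2, 1); 4p = 4 so p = 1. Opens up.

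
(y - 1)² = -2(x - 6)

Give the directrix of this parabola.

x = 13/2

Vertex (6, 1); 4p = -2 so p = -1/2. Opens left.
Directrix is the vertical line x = h − p = 6 − (-1/2) = 13/2.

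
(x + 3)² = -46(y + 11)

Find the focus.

(-3, -45/2)

Vertex (-3, -11); 4p = -46 so p = -23/2. Opens down.
Focus is p units from the vertex along the axis: (h, k + p).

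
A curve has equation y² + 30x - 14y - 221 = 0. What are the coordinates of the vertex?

Only y is squared. Complete the square in y: (y - 7)² = -30(x - 9).
Vertex (9, 7); 4p = -30 so p = -15/2. Opens left.

(9, 7)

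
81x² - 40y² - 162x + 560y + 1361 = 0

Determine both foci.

Collect terms: 81(x² - 2x) -40(y² - 14y) = -1361
Completing the square gives 81(x - 1)² -40(y - 7)² = -1361 + 81 - 1960 = -3240.
Divide by -3240: (y - 7)²/81 - (x - 1)²/40 = 1
Hyperbola, center (1, 7), transverse axis vertical; a² = 81, b² = 40.
c² = a² + b² = 81 + 40 = 121, so c = 11.
Foci lie on the vertical axis through the center: (h, k ± c).

(1, -4) and (1, 18)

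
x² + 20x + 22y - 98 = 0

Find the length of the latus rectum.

22

Only x is squared. Complete the square in x: (x + 10)² = -22(y - 9).
Vertex (-10, 9); 4p = -22 so p = -11/2. Opens down.
Latus rectum length = |4p| = 22.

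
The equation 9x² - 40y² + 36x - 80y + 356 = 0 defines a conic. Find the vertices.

Collect terms: 9(x² + 4x) -40(y² + 2y) = -356
Complete the square: 9(x + 2)² -40(y + 1)² = -356 + 36 - 40 = -360
Dividing both sides by -360: (y + 1)²/9 - (x + 2)²/40 = 1
Hyperbola, center (-2, -1), transverse axis vertical; a² = 9, b² = 40.
a = 3. Vertices at (h, k ± a).

(-2, -4) and (-2, 2)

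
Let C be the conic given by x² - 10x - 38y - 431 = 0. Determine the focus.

(5, -5/2)

Only x is squared. Complete the square in x: (x - 5)² = 38(y + 12).
Vertex (5, -12); 4p = 38 so p = 19/2. Opens up.
Focus is p units from the vertex along the axis: (h, k + p).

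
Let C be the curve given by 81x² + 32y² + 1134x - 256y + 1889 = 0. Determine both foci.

Collect terms: 81(x² + 14x) + 32(y² - 8y) = -1889
Completing the square gives 81(x + 7)² + 32(y - 4)² = -1889 + 3969 + 512 = 2592.
Dividing both sides by 2592: (x + 7)²/32 + (y - 4)²/81 = 1
Ellipse, center (-7, 4), major axis vertical; a² = 81, b² = 32.
c² = a² - b² = 81 - 32 = 49, so c = 7.
Foci lie on the vertical axis through the center: (h, k ± c).

(-7, -3) and (-7, 11)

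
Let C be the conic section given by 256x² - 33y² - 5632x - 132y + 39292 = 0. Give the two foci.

Rearranging, 256(x² - 22x) -33(y² + 4y) = -39292.
Completing the square gives 256(x - 11)² -33(y + 2)² = -39292 + 30976 - 132 = -8448.
Dividing both sides by -8448: (y + 2)²/256 - (x - 11)²/33 = 1
Hyperbola, center (11, -2), transverse axis vertical; a² = 256, b² = 33.
c² = a² + b² = 256 + 33 = 289, so c = 17.
Foci lie on the vertical axis through the center: (h, k ± c).

(11, -19) and (11, 15)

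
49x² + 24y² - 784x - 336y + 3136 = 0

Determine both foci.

49(x² - 16x) + 24(y² - 14y) = -3136
Complete the square: 49(x - 8)² + 24(y - 7)² = -3136 + 3136 + 1176 = 1176
Dividing both sides by 1176: (x - 8)²/24 + (y - 7)²/49 = 1
Ellipse, center (8, 7), major axis vertical; a² = 49, b² = 24.
c² = a² - b² = 49 - 24 = 25, so c = 5.
Foci lie on the vertical axis through the center: (h, k ± c).

(8, 2) and (8, 12)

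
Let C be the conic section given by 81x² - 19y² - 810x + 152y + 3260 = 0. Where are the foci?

Group the x- and y-terms: 81(x² - 10x) -19(y² - 8y) = -3260
Complete the square in x and y: 81(x - 5)² -19(y - 4)² = -3260 + 2025 - 304 = -1539
Divide by -1539: (y - 4)²/81 - (x - 5)²/19 = 1
Hyperbola, center (5, 4), transverse axis vertical; a² = 81, b² = 19.
c² = a² + b² = 81 + 19 = 100, so c = 10.
Foci lie on the vertical axis through the center: (h, k ± c).

(5, -6) and (5, 14)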